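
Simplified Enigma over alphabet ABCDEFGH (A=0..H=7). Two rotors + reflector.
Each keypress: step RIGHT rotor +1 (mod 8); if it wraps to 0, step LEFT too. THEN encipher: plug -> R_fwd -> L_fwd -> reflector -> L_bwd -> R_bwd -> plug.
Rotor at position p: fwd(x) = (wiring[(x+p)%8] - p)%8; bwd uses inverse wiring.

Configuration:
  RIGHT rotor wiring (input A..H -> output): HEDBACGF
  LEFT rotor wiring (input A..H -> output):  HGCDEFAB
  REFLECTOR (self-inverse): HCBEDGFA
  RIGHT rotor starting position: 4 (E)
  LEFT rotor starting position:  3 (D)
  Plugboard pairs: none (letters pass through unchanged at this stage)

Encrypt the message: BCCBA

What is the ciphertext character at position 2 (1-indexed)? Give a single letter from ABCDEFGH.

Char 1 ('B'): step: R->5, L=3; B->plug->B->R->B->L->B->refl->C->L'->C->R'->D->plug->D
Char 2 ('C'): step: R->6, L=3; C->plug->C->R->B->L->B->refl->C->L'->C->R'->G->plug->G

G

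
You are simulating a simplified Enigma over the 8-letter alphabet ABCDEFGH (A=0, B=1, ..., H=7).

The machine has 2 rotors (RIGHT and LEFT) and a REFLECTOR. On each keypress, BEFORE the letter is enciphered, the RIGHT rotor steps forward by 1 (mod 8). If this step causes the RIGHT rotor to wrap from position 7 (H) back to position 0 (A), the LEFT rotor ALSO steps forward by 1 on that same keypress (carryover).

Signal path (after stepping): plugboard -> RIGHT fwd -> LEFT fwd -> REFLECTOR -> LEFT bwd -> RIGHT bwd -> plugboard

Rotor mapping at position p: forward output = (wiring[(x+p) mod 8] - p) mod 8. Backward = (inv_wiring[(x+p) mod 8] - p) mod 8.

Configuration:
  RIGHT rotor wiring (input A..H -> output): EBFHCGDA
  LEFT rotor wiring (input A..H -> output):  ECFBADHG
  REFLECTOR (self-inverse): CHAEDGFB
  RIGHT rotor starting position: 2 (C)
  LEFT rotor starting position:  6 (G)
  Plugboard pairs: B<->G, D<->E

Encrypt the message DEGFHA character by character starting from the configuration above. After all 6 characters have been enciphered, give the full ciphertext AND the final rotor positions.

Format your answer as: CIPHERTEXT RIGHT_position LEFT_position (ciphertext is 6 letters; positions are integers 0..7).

Char 1 ('D'): step: R->3, L=6; D->plug->E->R->F->L->D->refl->E->L'->D->R'->C->plug->C
Char 2 ('E'): step: R->4, L=6; E->plug->D->R->E->L->H->refl->B->L'->A->R'->E->plug->D
Char 3 ('G'): step: R->5, L=6; G->plug->B->R->G->L->C->refl->A->L'->B->R'->A->plug->A
Char 4 ('F'): step: R->6, L=6; F->plug->F->R->B->L->A->refl->C->L'->G->R'->C->plug->C
Char 5 ('H'): step: R->7, L=6; H->plug->H->R->E->L->H->refl->B->L'->A->R'->E->plug->D
Char 6 ('A'): step: R->0, L->7 (L advanced); A->plug->A->R->E->L->C->refl->A->L'->H->R'->D->plug->E
Final: ciphertext=CDACDE, RIGHT=0, LEFT=7

Answer: CDACDE 0 7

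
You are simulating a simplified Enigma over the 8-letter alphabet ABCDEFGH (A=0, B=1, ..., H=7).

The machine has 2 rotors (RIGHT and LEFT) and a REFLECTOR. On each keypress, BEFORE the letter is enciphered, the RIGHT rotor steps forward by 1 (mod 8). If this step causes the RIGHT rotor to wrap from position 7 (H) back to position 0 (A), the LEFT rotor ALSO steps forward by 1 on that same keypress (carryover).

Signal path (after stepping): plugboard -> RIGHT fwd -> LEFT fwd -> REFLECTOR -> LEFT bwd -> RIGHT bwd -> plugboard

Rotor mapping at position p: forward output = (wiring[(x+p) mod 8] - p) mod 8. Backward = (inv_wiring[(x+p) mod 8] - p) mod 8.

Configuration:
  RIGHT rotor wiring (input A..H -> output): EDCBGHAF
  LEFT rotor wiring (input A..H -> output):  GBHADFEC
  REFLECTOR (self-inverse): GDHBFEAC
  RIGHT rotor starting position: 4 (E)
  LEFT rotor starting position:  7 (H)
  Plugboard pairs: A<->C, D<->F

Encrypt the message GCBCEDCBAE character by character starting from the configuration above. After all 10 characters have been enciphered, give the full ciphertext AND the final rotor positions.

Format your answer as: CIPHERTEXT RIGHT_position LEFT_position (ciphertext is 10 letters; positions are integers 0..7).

Char 1 ('G'): step: R->5, L=7; G->plug->G->R->E->L->B->refl->D->L'->A->R'->C->plug->A
Char 2 ('C'): step: R->6, L=7; C->plug->A->R->C->L->C->refl->H->L'->B->R'->H->plug->H
Char 3 ('B'): step: R->7, L=7; B->plug->B->R->F->L->E->refl->F->L'->H->R'->F->plug->D
Char 4 ('C'): step: R->0, L->0 (L advanced); C->plug->A->R->E->L->D->refl->B->L'->B->R'->D->plug->F
Char 5 ('E'): step: R->1, L=0; E->plug->E->R->G->L->E->refl->F->L'->F->R'->D->plug->F
Char 6 ('D'): step: R->2, L=0; D->plug->F->R->D->L->A->refl->G->L'->A->R'->A->plug->C
Char 7 ('C'): step: R->3, L=0; C->plug->A->R->G->L->E->refl->F->L'->F->R'->D->plug->F
Char 8 ('B'): step: R->4, L=0; B->plug->B->R->D->L->A->refl->G->L'->A->R'->E->plug->E
Char 9 ('A'): step: R->5, L=0; A->plug->C->R->A->L->G->refl->A->L'->D->R'->B->plug->B
Char 10 ('E'): step: R->6, L=0; E->plug->E->R->E->L->D->refl->B->L'->B->R'->H->plug->H
Final: ciphertext=AHDFFCFEBH, RIGHT=6, LEFT=0

Answer: AHDFFCFEBH 6 0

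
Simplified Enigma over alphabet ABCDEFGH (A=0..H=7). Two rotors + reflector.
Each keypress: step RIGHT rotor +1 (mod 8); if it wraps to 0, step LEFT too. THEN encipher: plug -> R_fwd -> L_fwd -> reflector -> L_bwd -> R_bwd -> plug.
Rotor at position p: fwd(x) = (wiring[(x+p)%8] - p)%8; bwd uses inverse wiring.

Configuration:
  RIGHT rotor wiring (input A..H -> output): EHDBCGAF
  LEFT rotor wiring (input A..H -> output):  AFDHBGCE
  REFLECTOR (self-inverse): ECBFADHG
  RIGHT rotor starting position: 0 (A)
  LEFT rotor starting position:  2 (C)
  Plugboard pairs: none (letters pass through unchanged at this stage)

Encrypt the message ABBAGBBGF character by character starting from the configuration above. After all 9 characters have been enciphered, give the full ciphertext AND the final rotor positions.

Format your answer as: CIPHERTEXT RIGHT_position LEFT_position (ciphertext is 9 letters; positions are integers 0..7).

Answer: BAFBBDCBC 1 3

Derivation:
Char 1 ('A'): step: R->1, L=2; A->plug->A->R->G->L->G->refl->H->L'->C->R'->B->plug->B
Char 2 ('B'): step: R->2, L=2; B->plug->B->R->H->L->D->refl->F->L'->B->R'->A->plug->A
Char 3 ('B'): step: R->3, L=2; B->plug->B->R->H->L->D->refl->F->L'->B->R'->F->plug->F
Char 4 ('A'): step: R->4, L=2; A->plug->A->R->G->L->G->refl->H->L'->C->R'->B->plug->B
Char 5 ('G'): step: R->5, L=2; G->plug->G->R->E->L->A->refl->E->L'->D->R'->B->plug->B
Char 6 ('B'): step: R->6, L=2; B->plug->B->R->H->L->D->refl->F->L'->B->R'->D->plug->D
Char 7 ('B'): step: R->7, L=2; B->plug->B->R->F->L->C->refl->B->L'->A->R'->C->plug->C
Char 8 ('G'): step: R->0, L->3 (L advanced); G->plug->G->R->A->L->E->refl->A->L'->H->R'->B->plug->B
Char 9 ('F'): step: R->1, L=3; F->plug->F->R->H->L->A->refl->E->L'->A->R'->C->plug->C
Final: ciphertext=BAFBBDCBC, RIGHT=1, LEFT=3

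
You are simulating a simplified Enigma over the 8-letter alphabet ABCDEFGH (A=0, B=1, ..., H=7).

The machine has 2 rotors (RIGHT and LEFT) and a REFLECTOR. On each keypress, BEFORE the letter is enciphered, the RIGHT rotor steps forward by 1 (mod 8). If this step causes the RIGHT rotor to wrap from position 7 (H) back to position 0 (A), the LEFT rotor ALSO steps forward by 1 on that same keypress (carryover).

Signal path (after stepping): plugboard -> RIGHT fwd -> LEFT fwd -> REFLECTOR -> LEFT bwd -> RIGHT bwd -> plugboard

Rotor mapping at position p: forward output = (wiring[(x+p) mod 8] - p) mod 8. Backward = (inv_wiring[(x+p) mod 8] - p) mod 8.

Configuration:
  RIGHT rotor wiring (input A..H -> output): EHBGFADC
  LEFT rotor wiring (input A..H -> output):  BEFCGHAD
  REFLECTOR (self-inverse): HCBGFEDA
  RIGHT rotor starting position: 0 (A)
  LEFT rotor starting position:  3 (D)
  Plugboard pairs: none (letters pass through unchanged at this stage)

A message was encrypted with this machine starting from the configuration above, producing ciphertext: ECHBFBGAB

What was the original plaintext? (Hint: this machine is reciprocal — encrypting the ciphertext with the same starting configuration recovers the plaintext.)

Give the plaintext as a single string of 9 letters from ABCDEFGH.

Answer: AGEEHFBHA

Derivation:
Char 1 ('E'): step: R->1, L=3; E->plug->E->R->H->L->C->refl->B->L'->G->R'->A->plug->A
Char 2 ('C'): step: R->2, L=3; C->plug->C->R->D->L->F->refl->E->L'->C->R'->G->plug->G
Char 3 ('H'): step: R->3, L=3; H->plug->H->R->G->L->B->refl->C->L'->H->R'->E->plug->E
Char 4 ('B'): step: R->4, L=3; B->plug->B->R->E->L->A->refl->H->L'->A->R'->E->plug->E
Char 5 ('F'): step: R->5, L=3; F->plug->F->R->E->L->A->refl->H->L'->A->R'->H->plug->H
Char 6 ('B'): step: R->6, L=3; B->plug->B->R->E->L->A->refl->H->L'->A->R'->F->plug->F
Char 7 ('G'): step: R->7, L=3; G->plug->G->R->B->L->D->refl->G->L'->F->R'->B->plug->B
Char 8 ('A'): step: R->0, L->4 (L advanced); A->plug->A->R->E->L->F->refl->E->L'->C->R'->H->plug->H
Char 9 ('B'): step: R->1, L=4; B->plug->B->R->A->L->C->refl->B->L'->G->R'->A->plug->A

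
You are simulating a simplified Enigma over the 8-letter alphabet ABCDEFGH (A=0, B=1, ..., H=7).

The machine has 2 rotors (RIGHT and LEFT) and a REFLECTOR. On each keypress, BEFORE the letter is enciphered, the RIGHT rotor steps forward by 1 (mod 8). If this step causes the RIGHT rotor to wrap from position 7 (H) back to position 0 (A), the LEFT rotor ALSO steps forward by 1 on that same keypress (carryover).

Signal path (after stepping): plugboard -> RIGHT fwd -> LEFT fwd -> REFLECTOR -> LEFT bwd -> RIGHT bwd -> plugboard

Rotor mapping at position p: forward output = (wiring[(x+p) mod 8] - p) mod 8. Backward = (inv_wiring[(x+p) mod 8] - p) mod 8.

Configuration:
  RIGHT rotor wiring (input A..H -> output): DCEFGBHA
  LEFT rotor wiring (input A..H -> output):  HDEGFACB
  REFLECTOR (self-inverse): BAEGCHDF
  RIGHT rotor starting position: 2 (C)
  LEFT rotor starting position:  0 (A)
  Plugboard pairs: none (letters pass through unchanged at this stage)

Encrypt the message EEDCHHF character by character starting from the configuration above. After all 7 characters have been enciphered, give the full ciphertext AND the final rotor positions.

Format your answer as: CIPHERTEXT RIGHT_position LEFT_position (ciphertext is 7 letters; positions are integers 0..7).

Answer: GBBFBAD 1 1

Derivation:
Char 1 ('E'): step: R->3, L=0; E->plug->E->R->F->L->A->refl->B->L'->H->R'->G->plug->G
Char 2 ('E'): step: R->4, L=0; E->plug->E->R->H->L->B->refl->A->L'->F->R'->B->plug->B
Char 3 ('D'): step: R->5, L=0; D->plug->D->R->G->L->C->refl->E->L'->C->R'->B->plug->B
Char 4 ('C'): step: R->6, L=0; C->plug->C->R->F->L->A->refl->B->L'->H->R'->F->plug->F
Char 5 ('H'): step: R->7, L=0; H->plug->H->R->A->L->H->refl->F->L'->E->R'->B->plug->B
Char 6 ('H'): step: R->0, L->1 (L advanced); H->plug->H->R->A->L->C->refl->E->L'->D->R'->A->plug->A
Char 7 ('F'): step: R->1, L=1; F->plug->F->R->G->L->A->refl->B->L'->F->R'->D->plug->D
Final: ciphertext=GBBFBAD, RIGHT=1, LEFT=1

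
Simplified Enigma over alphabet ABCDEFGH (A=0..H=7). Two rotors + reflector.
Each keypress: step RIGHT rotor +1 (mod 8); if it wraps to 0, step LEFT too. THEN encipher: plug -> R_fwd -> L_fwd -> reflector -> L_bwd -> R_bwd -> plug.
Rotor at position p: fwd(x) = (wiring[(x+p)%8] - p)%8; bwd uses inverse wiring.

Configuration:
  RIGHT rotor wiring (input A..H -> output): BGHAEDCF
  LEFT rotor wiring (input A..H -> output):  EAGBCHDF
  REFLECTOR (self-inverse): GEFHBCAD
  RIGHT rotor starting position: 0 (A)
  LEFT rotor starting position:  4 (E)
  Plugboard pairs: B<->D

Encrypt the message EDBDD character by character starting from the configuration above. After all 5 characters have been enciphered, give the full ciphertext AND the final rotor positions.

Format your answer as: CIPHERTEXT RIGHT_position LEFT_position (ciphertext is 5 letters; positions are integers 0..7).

Answer: FGFCG 5 4

Derivation:
Char 1 ('E'): step: R->1, L=4; E->plug->E->R->C->L->H->refl->D->L'->B->R'->F->plug->F
Char 2 ('D'): step: R->2, L=4; D->plug->B->R->G->L->C->refl->F->L'->H->R'->G->plug->G
Char 3 ('B'): step: R->3, L=4; B->plug->D->R->H->L->F->refl->C->L'->G->R'->F->plug->F
Char 4 ('D'): step: R->4, L=4; D->plug->B->R->H->L->F->refl->C->L'->G->R'->C->plug->C
Char 5 ('D'): step: R->5, L=4; D->plug->B->R->F->L->E->refl->B->L'->D->R'->G->plug->G
Final: ciphertext=FGFCG, RIGHT=5, LEFT=4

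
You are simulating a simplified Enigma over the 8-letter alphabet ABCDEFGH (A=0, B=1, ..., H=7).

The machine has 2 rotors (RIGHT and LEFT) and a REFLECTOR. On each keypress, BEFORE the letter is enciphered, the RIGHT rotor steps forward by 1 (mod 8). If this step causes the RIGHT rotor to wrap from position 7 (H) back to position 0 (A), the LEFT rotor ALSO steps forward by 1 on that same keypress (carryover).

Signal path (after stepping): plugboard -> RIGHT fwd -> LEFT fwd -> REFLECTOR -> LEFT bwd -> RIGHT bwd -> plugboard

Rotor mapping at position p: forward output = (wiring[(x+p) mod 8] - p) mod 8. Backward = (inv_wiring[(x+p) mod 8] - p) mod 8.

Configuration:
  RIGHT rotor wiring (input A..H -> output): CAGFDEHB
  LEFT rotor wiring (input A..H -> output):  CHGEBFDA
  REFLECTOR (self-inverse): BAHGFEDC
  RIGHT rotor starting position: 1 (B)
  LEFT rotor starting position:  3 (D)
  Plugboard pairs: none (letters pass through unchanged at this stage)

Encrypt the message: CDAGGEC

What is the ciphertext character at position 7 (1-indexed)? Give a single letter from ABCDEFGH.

Char 1 ('C'): step: R->2, L=3; C->plug->C->R->B->L->G->refl->D->L'->H->R'->F->plug->F
Char 2 ('D'): step: R->3, L=3; D->plug->D->R->E->L->F->refl->E->L'->G->R'->E->plug->E
Char 3 ('A'): step: R->4, L=3; A->plug->A->R->H->L->D->refl->G->L'->B->R'->H->plug->H
Char 4 ('G'): step: R->5, L=3; G->plug->G->R->A->L->B->refl->A->L'->D->R'->E->plug->E
Char 5 ('G'): step: R->6, L=3; G->plug->G->R->F->L->H->refl->C->L'->C->R'->D->plug->D
Char 6 ('E'): step: R->7, L=3; E->plug->E->R->G->L->E->refl->F->L'->E->R'->F->plug->F
Char 7 ('C'): step: R->0, L->4 (L advanced); C->plug->C->R->G->L->C->refl->H->L'->C->R'->A->plug->A

A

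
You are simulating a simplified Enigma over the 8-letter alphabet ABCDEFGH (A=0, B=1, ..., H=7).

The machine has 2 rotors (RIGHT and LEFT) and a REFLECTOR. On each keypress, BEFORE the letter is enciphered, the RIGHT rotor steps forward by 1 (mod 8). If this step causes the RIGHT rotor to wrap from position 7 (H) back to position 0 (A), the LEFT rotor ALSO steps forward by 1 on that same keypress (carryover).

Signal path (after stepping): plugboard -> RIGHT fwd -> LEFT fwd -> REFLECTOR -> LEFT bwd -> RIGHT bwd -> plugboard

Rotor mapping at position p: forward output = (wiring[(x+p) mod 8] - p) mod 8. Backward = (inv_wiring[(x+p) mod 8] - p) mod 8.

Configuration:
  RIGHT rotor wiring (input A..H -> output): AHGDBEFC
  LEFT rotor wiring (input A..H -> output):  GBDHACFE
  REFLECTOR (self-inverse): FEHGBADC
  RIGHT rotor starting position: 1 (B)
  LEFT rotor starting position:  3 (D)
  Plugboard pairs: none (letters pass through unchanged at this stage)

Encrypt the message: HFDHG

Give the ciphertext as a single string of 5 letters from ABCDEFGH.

Answer: GBABC

Derivation:
Char 1 ('H'): step: R->2, L=3; H->plug->H->R->F->L->D->refl->G->L'->G->R'->G->plug->G
Char 2 ('F'): step: R->3, L=3; F->plug->F->R->F->L->D->refl->G->L'->G->R'->B->plug->B
Char 3 ('D'): step: R->4, L=3; D->plug->D->R->G->L->G->refl->D->L'->F->R'->A->plug->A
Char 4 ('H'): step: R->5, L=3; H->plug->H->R->E->L->B->refl->E->L'->A->R'->B->plug->B
Char 5 ('G'): step: R->6, L=3; G->plug->G->R->D->L->C->refl->H->L'->C->R'->C->plug->C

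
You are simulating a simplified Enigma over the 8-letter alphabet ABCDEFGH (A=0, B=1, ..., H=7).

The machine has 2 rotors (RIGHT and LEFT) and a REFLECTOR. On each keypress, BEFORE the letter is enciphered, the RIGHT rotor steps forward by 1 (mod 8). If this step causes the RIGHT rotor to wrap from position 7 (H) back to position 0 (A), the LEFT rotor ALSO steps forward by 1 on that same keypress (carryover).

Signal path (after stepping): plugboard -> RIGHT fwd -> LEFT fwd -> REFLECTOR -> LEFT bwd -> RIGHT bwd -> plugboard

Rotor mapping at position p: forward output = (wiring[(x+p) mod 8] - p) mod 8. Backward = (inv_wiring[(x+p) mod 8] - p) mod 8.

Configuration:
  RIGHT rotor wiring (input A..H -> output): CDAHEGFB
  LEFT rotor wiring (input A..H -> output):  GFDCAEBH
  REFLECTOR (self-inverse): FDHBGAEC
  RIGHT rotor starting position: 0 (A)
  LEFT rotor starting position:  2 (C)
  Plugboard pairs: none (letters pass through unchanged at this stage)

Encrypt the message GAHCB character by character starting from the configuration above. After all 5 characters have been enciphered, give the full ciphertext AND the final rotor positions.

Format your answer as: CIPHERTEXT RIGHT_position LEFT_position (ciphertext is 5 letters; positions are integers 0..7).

Answer: BCBDH 5 2

Derivation:
Char 1 ('G'): step: R->1, L=2; G->plug->G->R->A->L->B->refl->D->L'->H->R'->B->plug->B
Char 2 ('A'): step: R->2, L=2; A->plug->A->R->G->L->E->refl->G->L'->C->R'->C->plug->C
Char 3 ('H'): step: R->3, L=2; H->plug->H->R->F->L->F->refl->A->L'->B->R'->B->plug->B
Char 4 ('C'): step: R->4, L=2; C->plug->C->R->B->L->A->refl->F->L'->F->R'->D->plug->D
Char 5 ('B'): step: R->5, L=2; B->plug->B->R->A->L->B->refl->D->L'->H->R'->H->plug->H
Final: ciphertext=BCBDH, RIGHT=5, LEFT=2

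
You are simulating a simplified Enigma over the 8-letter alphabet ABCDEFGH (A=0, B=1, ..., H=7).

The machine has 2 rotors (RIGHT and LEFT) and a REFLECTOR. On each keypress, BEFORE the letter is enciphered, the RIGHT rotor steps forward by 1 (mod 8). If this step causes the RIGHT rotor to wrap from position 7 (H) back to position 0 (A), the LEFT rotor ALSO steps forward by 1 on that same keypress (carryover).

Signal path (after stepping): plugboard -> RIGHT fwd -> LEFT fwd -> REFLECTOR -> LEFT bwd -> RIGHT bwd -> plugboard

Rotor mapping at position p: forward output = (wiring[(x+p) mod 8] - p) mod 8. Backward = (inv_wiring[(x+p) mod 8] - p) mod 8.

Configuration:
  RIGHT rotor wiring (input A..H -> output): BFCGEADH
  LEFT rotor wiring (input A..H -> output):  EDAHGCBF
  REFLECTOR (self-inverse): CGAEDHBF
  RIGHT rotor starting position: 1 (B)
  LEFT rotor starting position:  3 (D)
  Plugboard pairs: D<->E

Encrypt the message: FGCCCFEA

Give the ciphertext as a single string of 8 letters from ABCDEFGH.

Char 1 ('F'): step: R->2, L=3; F->plug->F->R->F->L->B->refl->G->L'->D->R'->H->plug->H
Char 2 ('G'): step: R->3, L=3; G->plug->G->R->C->L->H->refl->F->L'->H->R'->H->plug->H
Char 3 ('C'): step: R->4, L=3; C->plug->C->R->H->L->F->refl->H->L'->C->R'->H->plug->H
Char 4 ('C'): step: R->5, L=3; C->plug->C->R->C->L->H->refl->F->L'->H->R'->H->plug->H
Char 5 ('C'): step: R->6, L=3; C->plug->C->R->D->L->G->refl->B->L'->F->R'->A->plug->A
Char 6 ('F'): step: R->7, L=3; F->plug->F->R->F->L->B->refl->G->L'->D->R'->D->plug->E
Char 7 ('E'): step: R->0, L->4 (L advanced); E->plug->D->R->G->L->E->refl->D->L'->H->R'->H->plug->H
Char 8 ('A'): step: R->1, L=4; A->plug->A->R->E->L->A->refl->C->L'->A->R'->H->plug->H

Answer: HHHHAEHH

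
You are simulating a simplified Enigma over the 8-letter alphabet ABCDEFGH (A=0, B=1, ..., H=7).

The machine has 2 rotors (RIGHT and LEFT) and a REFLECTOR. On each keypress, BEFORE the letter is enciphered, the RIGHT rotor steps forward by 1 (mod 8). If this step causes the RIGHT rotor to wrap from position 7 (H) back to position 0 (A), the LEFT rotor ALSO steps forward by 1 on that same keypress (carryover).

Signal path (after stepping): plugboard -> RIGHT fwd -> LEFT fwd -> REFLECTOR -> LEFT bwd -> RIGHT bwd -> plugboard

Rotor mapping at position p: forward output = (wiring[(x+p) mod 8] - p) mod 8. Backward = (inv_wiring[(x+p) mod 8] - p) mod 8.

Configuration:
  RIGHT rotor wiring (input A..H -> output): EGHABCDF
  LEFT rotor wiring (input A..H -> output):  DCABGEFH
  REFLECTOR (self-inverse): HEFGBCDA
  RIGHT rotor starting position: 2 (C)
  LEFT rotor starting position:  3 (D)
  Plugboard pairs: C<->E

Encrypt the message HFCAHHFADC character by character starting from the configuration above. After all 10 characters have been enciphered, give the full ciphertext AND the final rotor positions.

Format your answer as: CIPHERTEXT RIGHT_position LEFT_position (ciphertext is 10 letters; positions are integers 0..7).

Answer: CHEEFGBFEE 4 4

Derivation:
Char 1 ('H'): step: R->3, L=3; H->plug->H->R->E->L->E->refl->B->L'->C->R'->E->plug->C
Char 2 ('F'): step: R->4, L=3; F->plug->F->R->C->L->B->refl->E->L'->E->R'->H->plug->H
Char 3 ('C'): step: R->5, L=3; C->plug->E->R->B->L->D->refl->G->L'->A->R'->C->plug->E
Char 4 ('A'): step: R->6, L=3; A->plug->A->R->F->L->A->refl->H->L'->G->R'->C->plug->E
Char 5 ('H'): step: R->7, L=3; H->plug->H->R->E->L->E->refl->B->L'->C->R'->F->plug->F
Char 6 ('H'): step: R->0, L->4 (L advanced); H->plug->H->R->F->L->G->refl->D->L'->D->R'->G->plug->G
Char 7 ('F'): step: R->1, L=4; F->plug->F->R->C->L->B->refl->E->L'->G->R'->B->plug->B
Char 8 ('A'): step: R->2, L=4; A->plug->A->R->F->L->G->refl->D->L'->D->R'->F->plug->F
Char 9 ('D'): step: R->3, L=4; D->plug->D->R->A->L->C->refl->F->L'->H->R'->C->plug->E
Char 10 ('C'): step: R->4, L=4; C->plug->E->R->A->L->C->refl->F->L'->H->R'->C->plug->E
Final: ciphertext=CHEEFGBFEE, RIGHT=4, LEFT=4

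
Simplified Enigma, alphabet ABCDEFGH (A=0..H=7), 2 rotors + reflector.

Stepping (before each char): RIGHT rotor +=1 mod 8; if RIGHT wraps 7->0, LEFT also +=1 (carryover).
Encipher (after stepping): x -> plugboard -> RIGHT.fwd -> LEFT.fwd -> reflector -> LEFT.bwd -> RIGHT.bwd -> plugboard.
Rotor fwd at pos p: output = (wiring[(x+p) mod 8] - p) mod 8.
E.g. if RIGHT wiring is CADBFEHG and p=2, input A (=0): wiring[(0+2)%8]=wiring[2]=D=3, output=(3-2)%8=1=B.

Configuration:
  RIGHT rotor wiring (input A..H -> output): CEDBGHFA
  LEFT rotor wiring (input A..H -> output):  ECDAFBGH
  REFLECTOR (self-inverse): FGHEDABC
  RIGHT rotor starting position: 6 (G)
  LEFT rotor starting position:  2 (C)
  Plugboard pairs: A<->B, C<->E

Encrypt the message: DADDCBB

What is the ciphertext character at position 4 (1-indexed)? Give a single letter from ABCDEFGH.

Char 1 ('D'): step: R->7, L=2; D->plug->D->R->E->L->E->refl->D->L'->C->R'->E->plug->C
Char 2 ('A'): step: R->0, L->3 (L advanced); A->plug->B->R->E->L->E->refl->D->L'->D->R'->C->plug->E
Char 3 ('D'): step: R->1, L=3; D->plug->D->R->F->L->B->refl->G->L'->C->R'->B->plug->A
Char 4 ('D'): step: R->2, L=3; D->plug->D->R->F->L->B->refl->G->L'->C->R'->H->plug->H

H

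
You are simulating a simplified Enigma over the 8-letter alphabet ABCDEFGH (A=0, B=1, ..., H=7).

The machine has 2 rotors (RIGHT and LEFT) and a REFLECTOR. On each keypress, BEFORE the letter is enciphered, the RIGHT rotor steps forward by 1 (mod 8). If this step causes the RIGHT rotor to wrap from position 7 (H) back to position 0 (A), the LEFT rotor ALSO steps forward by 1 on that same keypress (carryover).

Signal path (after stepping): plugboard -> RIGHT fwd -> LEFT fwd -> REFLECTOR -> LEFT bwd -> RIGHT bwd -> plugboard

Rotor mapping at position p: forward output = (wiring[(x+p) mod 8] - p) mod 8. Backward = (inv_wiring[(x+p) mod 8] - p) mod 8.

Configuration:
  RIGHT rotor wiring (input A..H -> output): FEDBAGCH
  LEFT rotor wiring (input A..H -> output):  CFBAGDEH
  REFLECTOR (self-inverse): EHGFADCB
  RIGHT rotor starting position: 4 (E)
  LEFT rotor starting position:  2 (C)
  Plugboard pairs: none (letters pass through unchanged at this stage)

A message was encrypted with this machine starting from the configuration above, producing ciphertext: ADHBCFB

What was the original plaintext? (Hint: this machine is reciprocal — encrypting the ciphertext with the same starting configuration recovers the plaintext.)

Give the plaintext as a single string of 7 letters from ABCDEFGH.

Answer: GGAGFGC

Derivation:
Char 1 ('A'): step: R->5, L=2; A->plug->A->R->B->L->G->refl->C->L'->E->R'->G->plug->G
Char 2 ('D'): step: R->6, L=2; D->plug->D->R->G->L->A->refl->E->L'->C->R'->G->plug->G
Char 3 ('H'): step: R->7, L=2; H->plug->H->R->D->L->B->refl->H->L'->A->R'->A->plug->A
Char 4 ('B'): step: R->0, L->3 (L advanced); B->plug->B->R->E->L->E->refl->A->L'->C->R'->G->plug->G
Char 5 ('C'): step: R->1, L=3; C->plug->C->R->A->L->F->refl->D->L'->B->R'->F->plug->F
Char 6 ('F'): step: R->2, L=3; F->plug->F->R->F->L->H->refl->B->L'->D->R'->G->plug->G
Char 7 ('B'): step: R->3, L=3; B->plug->B->R->F->L->H->refl->B->L'->D->R'->C->plug->C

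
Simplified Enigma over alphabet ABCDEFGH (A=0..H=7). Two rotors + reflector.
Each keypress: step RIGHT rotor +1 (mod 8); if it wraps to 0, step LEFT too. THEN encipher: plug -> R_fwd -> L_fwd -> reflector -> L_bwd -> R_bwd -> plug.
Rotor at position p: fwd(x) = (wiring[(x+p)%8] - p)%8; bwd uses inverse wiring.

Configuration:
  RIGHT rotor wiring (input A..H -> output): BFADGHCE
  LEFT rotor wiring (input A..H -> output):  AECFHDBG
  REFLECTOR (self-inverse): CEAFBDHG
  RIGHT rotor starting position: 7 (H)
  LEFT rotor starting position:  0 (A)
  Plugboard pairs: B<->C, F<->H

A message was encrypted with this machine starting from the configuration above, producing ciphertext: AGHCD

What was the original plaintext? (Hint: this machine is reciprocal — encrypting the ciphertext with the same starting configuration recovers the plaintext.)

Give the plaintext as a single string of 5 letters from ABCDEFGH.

Char 1 ('A'): step: R->0, L->1 (L advanced); A->plug->A->R->B->L->B->refl->E->L'->C->R'->G->plug->G
Char 2 ('G'): step: R->1, L=1; G->plug->G->R->D->L->G->refl->H->L'->H->R'->B->plug->C
Char 3 ('H'): step: R->2, L=1; H->plug->F->R->C->L->E->refl->B->L'->B->R'->B->plug->C
Char 4 ('C'): step: R->3, L=1; C->plug->B->R->D->L->G->refl->H->L'->H->R'->D->plug->D
Char 5 ('D'): step: R->4, L=1; D->plug->D->R->A->L->D->refl->F->L'->G->R'->C->plug->B

Answer: GCCDB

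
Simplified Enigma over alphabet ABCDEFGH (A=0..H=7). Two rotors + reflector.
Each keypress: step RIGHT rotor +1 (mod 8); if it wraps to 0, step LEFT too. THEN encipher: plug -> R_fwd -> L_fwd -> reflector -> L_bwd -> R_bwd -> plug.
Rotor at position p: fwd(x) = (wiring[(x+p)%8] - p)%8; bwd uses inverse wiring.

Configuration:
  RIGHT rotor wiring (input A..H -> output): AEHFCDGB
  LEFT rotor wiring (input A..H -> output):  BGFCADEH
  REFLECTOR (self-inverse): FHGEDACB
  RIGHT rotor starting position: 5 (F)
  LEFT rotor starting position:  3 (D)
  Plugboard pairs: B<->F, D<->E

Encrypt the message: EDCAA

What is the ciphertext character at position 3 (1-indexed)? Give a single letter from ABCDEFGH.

Char 1 ('E'): step: R->6, L=3; E->plug->D->R->G->L->D->refl->E->L'->E->R'->G->plug->G
Char 2 ('D'): step: R->7, L=3; D->plug->E->R->G->L->D->refl->E->L'->E->R'->G->plug->G
Char 3 ('C'): step: R->0, L->4 (L advanced); C->plug->C->R->H->L->G->refl->C->L'->F->R'->D->plug->E

E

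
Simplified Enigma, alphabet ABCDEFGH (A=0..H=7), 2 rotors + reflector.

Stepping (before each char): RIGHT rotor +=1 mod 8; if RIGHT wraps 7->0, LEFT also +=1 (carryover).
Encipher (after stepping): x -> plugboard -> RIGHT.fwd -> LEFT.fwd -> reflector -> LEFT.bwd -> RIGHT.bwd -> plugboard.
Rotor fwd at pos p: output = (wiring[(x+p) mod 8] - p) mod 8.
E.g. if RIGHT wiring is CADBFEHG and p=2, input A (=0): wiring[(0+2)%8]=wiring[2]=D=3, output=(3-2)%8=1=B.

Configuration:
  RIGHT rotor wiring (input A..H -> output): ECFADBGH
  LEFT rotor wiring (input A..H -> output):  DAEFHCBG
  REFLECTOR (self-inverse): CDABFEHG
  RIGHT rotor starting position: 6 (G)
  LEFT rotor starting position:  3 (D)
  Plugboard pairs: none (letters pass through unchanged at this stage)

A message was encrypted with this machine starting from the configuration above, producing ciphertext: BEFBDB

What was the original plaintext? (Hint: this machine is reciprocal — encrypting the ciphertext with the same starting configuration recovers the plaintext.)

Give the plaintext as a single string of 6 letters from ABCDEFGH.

Answer: AGDACC

Derivation:
Char 1 ('B'): step: R->7, L=3; B->plug->B->R->F->L->A->refl->C->L'->A->R'->A->plug->A
Char 2 ('E'): step: R->0, L->4 (L advanced); E->plug->E->R->D->L->C->refl->A->L'->G->R'->G->plug->G
Char 3 ('F'): step: R->1, L=4; F->plug->F->R->F->L->E->refl->F->L'->C->R'->D->plug->D
Char 4 ('B'): step: R->2, L=4; B->plug->B->R->G->L->A->refl->C->L'->D->R'->A->plug->A
Char 5 ('D'): step: R->3, L=4; D->plug->D->R->D->L->C->refl->A->L'->G->R'->C->plug->C
Char 6 ('B'): step: R->4, L=4; B->plug->B->R->F->L->E->refl->F->L'->C->R'->C->plug->C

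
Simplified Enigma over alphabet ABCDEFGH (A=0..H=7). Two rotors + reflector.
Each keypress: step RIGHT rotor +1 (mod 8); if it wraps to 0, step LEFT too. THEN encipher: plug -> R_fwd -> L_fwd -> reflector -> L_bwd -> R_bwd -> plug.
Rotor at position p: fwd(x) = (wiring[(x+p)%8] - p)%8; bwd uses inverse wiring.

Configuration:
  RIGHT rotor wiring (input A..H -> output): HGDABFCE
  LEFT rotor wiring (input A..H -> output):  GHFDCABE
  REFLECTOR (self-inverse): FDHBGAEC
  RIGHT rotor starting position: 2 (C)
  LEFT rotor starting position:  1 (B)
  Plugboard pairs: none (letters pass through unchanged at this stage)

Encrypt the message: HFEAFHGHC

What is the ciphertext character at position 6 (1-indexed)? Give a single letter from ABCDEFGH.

Char 1 ('H'): step: R->3, L=1; H->plug->H->R->A->L->G->refl->E->L'->B->R'->E->plug->E
Char 2 ('F'): step: R->4, L=1; F->plug->F->R->C->L->C->refl->H->L'->E->R'->H->plug->H
Char 3 ('E'): step: R->5, L=1; E->plug->E->R->B->L->E->refl->G->L'->A->R'->A->plug->A
Char 4 ('A'): step: R->6, L=1; A->plug->A->R->E->L->H->refl->C->L'->C->R'->F->plug->F
Char 5 ('F'): step: R->7, L=1; F->plug->F->R->C->L->C->refl->H->L'->E->R'->D->plug->D
Char 6 ('H'): step: R->0, L->2 (L advanced); H->plug->H->R->E->L->H->refl->C->L'->F->R'->F->plug->F

F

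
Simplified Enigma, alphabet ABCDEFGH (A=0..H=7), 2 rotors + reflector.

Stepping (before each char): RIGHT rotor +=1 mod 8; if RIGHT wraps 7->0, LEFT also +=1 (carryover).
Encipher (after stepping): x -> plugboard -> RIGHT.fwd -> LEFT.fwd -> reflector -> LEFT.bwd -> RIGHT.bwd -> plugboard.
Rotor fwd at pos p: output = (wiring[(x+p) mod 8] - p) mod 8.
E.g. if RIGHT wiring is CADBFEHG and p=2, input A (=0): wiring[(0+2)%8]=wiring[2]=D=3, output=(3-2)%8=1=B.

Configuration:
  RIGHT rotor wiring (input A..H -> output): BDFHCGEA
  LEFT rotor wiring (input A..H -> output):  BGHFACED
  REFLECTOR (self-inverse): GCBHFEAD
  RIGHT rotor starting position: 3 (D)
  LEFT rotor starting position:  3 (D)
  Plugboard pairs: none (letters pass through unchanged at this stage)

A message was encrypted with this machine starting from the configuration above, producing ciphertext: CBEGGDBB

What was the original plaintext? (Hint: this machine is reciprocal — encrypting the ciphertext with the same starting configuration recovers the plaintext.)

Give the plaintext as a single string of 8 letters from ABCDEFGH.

Char 1 ('C'): step: R->4, L=3; C->plug->C->R->A->L->C->refl->B->L'->D->R'->H->plug->H
Char 2 ('B'): step: R->5, L=3; B->plug->B->R->H->L->E->refl->F->L'->B->R'->A->plug->A
Char 3 ('E'): step: R->6, L=3; E->plug->E->R->H->L->E->refl->F->L'->B->R'->F->plug->F
Char 4 ('G'): step: R->7, L=3; G->plug->G->R->H->L->E->refl->F->L'->B->R'->A->plug->A
Char 5 ('G'): step: R->0, L->4 (L advanced); G->plug->G->R->E->L->F->refl->E->L'->A->R'->H->plug->H
Char 6 ('D'): step: R->1, L=4; D->plug->D->R->B->L->G->refl->A->L'->C->R'->A->plug->A
Char 7 ('B'): step: R->2, L=4; B->plug->B->R->F->L->C->refl->B->L'->H->R'->G->plug->G
Char 8 ('B'): step: R->3, L=4; B->plug->B->R->H->L->B->refl->C->L'->F->R'->E->plug->E

Answer: HAFAHAGE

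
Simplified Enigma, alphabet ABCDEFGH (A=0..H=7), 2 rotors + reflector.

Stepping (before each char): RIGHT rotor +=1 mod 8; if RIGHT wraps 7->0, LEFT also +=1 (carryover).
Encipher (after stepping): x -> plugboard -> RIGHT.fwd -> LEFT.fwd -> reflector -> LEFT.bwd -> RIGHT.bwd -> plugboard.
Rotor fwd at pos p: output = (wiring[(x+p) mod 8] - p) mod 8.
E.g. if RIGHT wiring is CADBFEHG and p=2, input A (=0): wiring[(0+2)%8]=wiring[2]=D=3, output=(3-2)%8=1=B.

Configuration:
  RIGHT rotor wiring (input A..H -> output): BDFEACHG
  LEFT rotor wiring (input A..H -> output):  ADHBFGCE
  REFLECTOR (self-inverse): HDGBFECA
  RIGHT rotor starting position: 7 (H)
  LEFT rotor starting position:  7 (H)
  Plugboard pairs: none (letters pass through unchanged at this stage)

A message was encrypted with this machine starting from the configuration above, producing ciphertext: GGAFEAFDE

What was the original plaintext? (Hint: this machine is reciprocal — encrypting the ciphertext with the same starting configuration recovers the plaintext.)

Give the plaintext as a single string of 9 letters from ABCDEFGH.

Answer: DFHBBEDEA

Derivation:
Char 1 ('G'): step: R->0, L->0 (L advanced); G->plug->G->R->H->L->E->refl->F->L'->E->R'->D->plug->D
Char 2 ('G'): step: R->1, L=0; G->plug->G->R->F->L->G->refl->C->L'->G->R'->F->plug->F
Char 3 ('A'): step: R->2, L=0; A->plug->A->R->D->L->B->refl->D->L'->B->R'->H->plug->H
Char 4 ('F'): step: R->3, L=0; F->plug->F->R->G->L->C->refl->G->L'->F->R'->B->plug->B
Char 5 ('E'): step: R->4, L=0; E->plug->E->R->F->L->G->refl->C->L'->G->R'->B->plug->B
Char 6 ('A'): step: R->5, L=0; A->plug->A->R->F->L->G->refl->C->L'->G->R'->E->plug->E
Char 7 ('F'): step: R->6, L=0; F->plug->F->R->G->L->C->refl->G->L'->F->R'->D->plug->D
Char 8 ('D'): step: R->7, L=0; D->plug->D->R->G->L->C->refl->G->L'->F->R'->E->plug->E
Char 9 ('E'): step: R->0, L->1 (L advanced); E->plug->E->R->A->L->C->refl->G->L'->B->R'->A->plug->A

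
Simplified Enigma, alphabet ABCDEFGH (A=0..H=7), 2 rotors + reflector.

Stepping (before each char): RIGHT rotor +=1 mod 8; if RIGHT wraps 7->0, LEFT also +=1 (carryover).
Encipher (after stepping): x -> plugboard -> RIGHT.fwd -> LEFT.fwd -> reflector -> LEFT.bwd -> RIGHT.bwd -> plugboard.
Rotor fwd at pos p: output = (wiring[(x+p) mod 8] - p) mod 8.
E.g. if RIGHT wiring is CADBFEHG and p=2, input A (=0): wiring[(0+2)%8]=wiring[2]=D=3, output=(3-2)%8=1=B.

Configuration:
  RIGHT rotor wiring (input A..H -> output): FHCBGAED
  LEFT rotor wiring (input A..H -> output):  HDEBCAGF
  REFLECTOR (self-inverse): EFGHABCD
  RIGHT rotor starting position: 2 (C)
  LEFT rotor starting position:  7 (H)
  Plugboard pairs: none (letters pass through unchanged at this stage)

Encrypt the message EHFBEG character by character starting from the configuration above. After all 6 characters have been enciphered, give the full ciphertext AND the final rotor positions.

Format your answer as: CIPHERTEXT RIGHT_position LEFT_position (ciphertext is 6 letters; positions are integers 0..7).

Char 1 ('E'): step: R->3, L=7; E->plug->E->R->A->L->G->refl->C->L'->E->R'->G->plug->G
Char 2 ('H'): step: R->4, L=7; H->plug->H->R->F->L->D->refl->H->L'->H->R'->D->plug->D
Char 3 ('F'): step: R->5, L=7; F->plug->F->R->F->L->D->refl->H->L'->H->R'->B->plug->B
Char 4 ('B'): step: R->6, L=7; B->plug->B->R->F->L->D->refl->H->L'->H->R'->C->plug->C
Char 5 ('E'): step: R->7, L=7; E->plug->E->R->C->L->E->refl->A->L'->B->R'->G->plug->G
Char 6 ('G'): step: R->0, L->0 (L advanced); G->plug->G->R->E->L->C->refl->G->L'->G->R'->E->plug->E
Final: ciphertext=GDBCGE, RIGHT=0, LEFT=0

Answer: GDBCGE 0 0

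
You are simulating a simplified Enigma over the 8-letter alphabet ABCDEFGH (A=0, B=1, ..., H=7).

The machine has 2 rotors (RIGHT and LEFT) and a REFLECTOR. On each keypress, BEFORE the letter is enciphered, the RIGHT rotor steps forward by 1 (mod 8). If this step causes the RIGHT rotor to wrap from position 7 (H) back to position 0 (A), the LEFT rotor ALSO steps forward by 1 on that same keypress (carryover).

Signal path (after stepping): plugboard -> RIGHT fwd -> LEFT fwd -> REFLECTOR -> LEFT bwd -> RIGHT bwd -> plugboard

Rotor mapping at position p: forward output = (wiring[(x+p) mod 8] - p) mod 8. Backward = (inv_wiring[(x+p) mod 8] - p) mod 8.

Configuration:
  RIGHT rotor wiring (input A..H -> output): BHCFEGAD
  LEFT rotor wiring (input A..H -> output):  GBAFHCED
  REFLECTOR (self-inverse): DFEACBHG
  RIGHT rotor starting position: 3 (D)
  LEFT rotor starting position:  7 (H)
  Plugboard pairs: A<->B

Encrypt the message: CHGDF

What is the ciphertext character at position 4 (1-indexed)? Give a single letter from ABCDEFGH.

Char 1 ('C'): step: R->4, L=7; C->plug->C->R->E->L->G->refl->H->L'->B->R'->H->plug->H
Char 2 ('H'): step: R->5, L=7; H->plug->H->R->H->L->F->refl->B->L'->D->R'->B->plug->A
Char 3 ('G'): step: R->6, L=7; G->plug->G->R->G->L->D->refl->A->L'->F->R'->B->plug->A
Char 4 ('D'): step: R->7, L=7; D->plug->D->R->D->L->B->refl->F->L'->H->R'->G->plug->G

G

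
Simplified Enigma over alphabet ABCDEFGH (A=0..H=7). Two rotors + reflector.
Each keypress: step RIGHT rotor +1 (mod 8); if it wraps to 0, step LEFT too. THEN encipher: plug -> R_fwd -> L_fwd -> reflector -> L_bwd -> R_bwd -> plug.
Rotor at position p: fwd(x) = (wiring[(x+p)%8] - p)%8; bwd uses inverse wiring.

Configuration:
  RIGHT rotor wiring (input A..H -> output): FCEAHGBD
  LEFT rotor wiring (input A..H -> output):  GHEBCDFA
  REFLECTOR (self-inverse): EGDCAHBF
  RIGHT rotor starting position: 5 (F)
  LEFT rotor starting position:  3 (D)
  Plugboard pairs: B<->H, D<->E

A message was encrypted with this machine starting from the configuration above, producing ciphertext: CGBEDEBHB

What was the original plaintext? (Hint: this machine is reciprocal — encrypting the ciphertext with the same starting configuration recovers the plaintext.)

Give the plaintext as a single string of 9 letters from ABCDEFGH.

Char 1 ('C'): step: R->6, L=3; C->plug->C->R->H->L->B->refl->G->L'->A->R'->H->plug->B
Char 2 ('G'): step: R->7, L=3; G->plug->G->R->H->L->B->refl->G->L'->A->R'->F->plug->F
Char 3 ('B'): step: R->0, L->4 (L advanced); B->plug->H->R->D->L->E->refl->A->L'->G->R'->F->plug->F
Char 4 ('E'): step: R->1, L=4; E->plug->D->R->G->L->A->refl->E->L'->D->R'->B->plug->H
Char 5 ('D'): step: R->2, L=4; D->plug->E->R->H->L->F->refl->H->L'->B->R'->F->plug->F
Char 6 ('E'): step: R->3, L=4; E->plug->D->R->G->L->A->refl->E->L'->D->R'->C->plug->C
Char 7 ('B'): step: R->4, L=4; B->plug->H->R->E->L->C->refl->D->L'->F->R'->C->plug->C
Char 8 ('H'): step: R->5, L=4; H->plug->B->R->E->L->C->refl->D->L'->F->R'->E->plug->D
Char 9 ('B'): step: R->6, L=4; B->plug->H->R->A->L->G->refl->B->L'->C->R'->F->plug->F

Answer: BFFHFCCDF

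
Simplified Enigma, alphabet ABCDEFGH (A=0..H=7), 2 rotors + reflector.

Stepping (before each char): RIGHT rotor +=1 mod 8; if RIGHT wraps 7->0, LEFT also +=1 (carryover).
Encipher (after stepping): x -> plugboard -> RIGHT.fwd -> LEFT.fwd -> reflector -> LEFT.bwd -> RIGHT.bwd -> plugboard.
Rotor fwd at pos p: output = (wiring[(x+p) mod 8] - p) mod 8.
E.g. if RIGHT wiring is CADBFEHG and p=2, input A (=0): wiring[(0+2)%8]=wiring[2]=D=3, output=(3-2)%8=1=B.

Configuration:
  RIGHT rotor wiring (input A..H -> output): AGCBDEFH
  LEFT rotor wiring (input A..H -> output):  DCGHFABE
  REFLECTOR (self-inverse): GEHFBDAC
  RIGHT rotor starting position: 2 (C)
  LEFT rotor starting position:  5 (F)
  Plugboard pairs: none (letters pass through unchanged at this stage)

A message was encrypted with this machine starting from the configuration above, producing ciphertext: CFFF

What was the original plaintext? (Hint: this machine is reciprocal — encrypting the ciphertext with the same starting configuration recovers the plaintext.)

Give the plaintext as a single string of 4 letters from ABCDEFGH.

Char 1 ('C'): step: R->3, L=5; C->plug->C->R->B->L->E->refl->B->L'->F->R'->F->plug->F
Char 2 ('F'): step: R->4, L=5; F->plug->F->R->C->L->H->refl->C->L'->G->R'->G->plug->G
Char 3 ('F'): step: R->5, L=5; F->plug->F->R->F->L->B->refl->E->L'->B->R'->E->plug->E
Char 4 ('F'): step: R->6, L=5; F->plug->F->R->D->L->G->refl->A->L'->H->R'->A->plug->A

Answer: FGEA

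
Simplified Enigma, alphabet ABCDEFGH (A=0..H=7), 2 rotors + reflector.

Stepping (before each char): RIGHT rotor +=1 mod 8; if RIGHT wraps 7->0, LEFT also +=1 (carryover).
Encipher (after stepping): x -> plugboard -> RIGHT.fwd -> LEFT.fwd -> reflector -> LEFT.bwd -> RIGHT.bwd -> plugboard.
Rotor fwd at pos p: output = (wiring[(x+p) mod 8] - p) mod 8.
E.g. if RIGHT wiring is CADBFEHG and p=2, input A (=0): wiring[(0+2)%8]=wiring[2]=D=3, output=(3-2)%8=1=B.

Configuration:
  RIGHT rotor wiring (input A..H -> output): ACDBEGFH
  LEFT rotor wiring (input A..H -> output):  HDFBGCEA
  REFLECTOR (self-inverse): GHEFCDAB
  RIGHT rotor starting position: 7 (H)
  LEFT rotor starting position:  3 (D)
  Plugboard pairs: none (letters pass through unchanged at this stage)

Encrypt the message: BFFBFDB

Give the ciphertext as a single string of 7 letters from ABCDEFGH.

Answer: DHGDHBC

Derivation:
Char 1 ('B'): step: R->0, L->4 (L advanced); B->plug->B->R->C->L->A->refl->G->L'->B->R'->D->plug->D
Char 2 ('F'): step: R->1, L=4; F->plug->F->R->E->L->D->refl->F->L'->H->R'->H->plug->H
Char 3 ('F'): step: R->2, L=4; F->plug->F->R->F->L->H->refl->B->L'->G->R'->G->plug->G
Char 4 ('B'): step: R->3, L=4; B->plug->B->R->B->L->G->refl->A->L'->C->R'->D->plug->D
Char 5 ('F'): step: R->4, L=4; F->plug->F->R->G->L->B->refl->H->L'->F->R'->H->plug->H
Char 6 ('D'): step: R->5, L=4; D->plug->D->R->D->L->E->refl->C->L'->A->R'->B->plug->B
Char 7 ('B'): step: R->6, L=4; B->plug->B->R->B->L->G->refl->A->L'->C->R'->C->plug->C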